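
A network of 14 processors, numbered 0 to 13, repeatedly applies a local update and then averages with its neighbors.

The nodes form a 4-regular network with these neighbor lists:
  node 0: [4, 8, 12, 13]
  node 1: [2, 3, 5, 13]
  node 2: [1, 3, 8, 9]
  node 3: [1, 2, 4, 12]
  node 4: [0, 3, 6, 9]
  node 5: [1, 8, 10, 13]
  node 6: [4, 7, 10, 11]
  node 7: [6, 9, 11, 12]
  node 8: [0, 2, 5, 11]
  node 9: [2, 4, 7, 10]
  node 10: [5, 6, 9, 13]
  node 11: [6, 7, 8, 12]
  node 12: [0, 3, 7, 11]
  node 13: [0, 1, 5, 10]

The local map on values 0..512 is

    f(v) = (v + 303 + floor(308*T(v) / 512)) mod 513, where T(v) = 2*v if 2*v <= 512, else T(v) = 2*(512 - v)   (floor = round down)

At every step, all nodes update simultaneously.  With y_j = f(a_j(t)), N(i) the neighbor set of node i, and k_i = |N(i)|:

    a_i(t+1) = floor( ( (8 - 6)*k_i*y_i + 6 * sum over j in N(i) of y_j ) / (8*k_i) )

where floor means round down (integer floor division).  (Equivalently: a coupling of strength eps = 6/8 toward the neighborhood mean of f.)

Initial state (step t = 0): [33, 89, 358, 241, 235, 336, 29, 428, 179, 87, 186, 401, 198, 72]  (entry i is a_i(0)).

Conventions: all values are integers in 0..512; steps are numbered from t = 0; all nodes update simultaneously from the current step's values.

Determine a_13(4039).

Answer: a_13(4039) = 337
Key observation: The state at step 4, [337, 337, 337, 337, 337, 337, 337, 337, 337, 337, 337, 337, 337, 337], reappears at step 5: the system is in a cycle of period 1 from step 4 on.  Therefore the state at step 4039 equals the state at step 4 + ((4039 - 4) mod 1) = 4, which is [337, 337, 337, 337, 337, 337, 337, 337, 337, 337, 337, 337, 337, 337].

Derivation:
t=0: [33, 89, 358, 241, 235, 336, 29, 428, 179, 87, 186, 401, 198, 72]
t=1: [314, 396, 363, 335, 368, 336, 306, 344, 302, 340, 360, 286, 307, 379]
t=2: [338, 331, 334, 333, 337, 333, 338, 340, 340, 333, 335, 342, 341, 332]
t=3: [336, 338, 337, 337, 337, 337, 336, 336, 336, 337, 337, 336, 336, 337]
t=4: [337, 337, 337, 337, 337, 337, 337, 337, 337, 337, 337, 337, 337, 337]
t=5: [337, 337, 337, 337, 337, 337, 337, 337, 337, 337, 337, 337, 337, 337]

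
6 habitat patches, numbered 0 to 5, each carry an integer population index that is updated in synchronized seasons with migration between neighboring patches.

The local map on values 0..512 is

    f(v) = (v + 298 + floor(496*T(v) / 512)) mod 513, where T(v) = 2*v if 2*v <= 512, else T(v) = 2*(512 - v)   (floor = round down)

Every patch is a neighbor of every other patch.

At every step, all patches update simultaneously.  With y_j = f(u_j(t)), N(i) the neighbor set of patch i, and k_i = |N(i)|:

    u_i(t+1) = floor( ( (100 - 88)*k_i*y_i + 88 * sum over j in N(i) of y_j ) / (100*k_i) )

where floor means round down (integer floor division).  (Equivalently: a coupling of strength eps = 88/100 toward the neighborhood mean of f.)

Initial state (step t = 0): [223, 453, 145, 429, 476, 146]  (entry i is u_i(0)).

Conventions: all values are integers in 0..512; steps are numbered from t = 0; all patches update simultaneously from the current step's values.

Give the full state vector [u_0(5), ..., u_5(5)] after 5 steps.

Answer: [338, 338, 338, 338, 338, 338]

Derivation:
t=0: [223, 453, 145, 429, 476, 146]
t=1: [313, 318, 325, 316, 319, 325]
t=2: [476, 476, 477, 476, 477, 477]
t=3: [329, 329, 329, 329, 329, 329]
t=4: [468, 468, 468, 468, 468, 468]
t=5: [338, 338, 338, 338, 338, 338]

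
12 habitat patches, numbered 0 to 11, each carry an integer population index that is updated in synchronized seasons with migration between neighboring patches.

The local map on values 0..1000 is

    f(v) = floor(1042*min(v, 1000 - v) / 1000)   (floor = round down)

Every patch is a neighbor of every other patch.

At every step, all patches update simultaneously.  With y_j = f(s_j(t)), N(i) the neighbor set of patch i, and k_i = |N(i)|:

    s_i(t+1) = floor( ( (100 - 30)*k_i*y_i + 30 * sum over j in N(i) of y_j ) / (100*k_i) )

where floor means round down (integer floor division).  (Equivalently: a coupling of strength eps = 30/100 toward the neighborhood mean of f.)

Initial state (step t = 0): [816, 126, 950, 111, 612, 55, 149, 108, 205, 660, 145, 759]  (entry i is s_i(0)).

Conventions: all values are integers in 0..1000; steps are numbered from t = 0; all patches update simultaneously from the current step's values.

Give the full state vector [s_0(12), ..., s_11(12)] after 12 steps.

Answer: [271, 271, 269, 270, 275, 269, 271, 270, 271, 274, 271, 273]

Derivation:
t=0: [816, 126, 950, 111, 612, 55, 149, 108, 205, 660, 145, 759]
t=1: [188, 147, 94, 136, 331, 97, 163, 134, 202, 297, 161, 228]
t=2: [192, 164, 126, 156, 293, 129, 175, 155, 202, 269, 174, 221]
t=3: [198, 178, 152, 172, 269, 154, 186, 172, 205, 252, 185, 218]
t=4: [204, 190, 172, 186, 254, 174, 196, 186, 209, 242, 195, 219]
t=5: [211, 201, 189, 198, 246, 190, 206, 198, 214, 238, 205, 222]
t=6: [218, 211, 203, 209, 243, 203, 215, 209, 220, 237, 214, 226]
t=7: [226, 221, 215, 219, 244, 215, 224, 219, 227, 239, 223, 232]
t=8: [234, 231, 227, 230, 247, 227, 233, 230, 235, 244, 232, 238]
t=9: [243, 241, 238, 240, 252, 238, 242, 240, 243, 250, 241, 245]
t=10: [252, 251, 248, 250, 258, 248, 252, 250, 252, 257, 251, 254]
t=11: [261, 261, 259, 260, 266, 259, 261, 260, 261, 265, 261, 263]
t=12: [271, 271, 269, 270, 275, 269, 271, 270, 271, 274, 271, 273]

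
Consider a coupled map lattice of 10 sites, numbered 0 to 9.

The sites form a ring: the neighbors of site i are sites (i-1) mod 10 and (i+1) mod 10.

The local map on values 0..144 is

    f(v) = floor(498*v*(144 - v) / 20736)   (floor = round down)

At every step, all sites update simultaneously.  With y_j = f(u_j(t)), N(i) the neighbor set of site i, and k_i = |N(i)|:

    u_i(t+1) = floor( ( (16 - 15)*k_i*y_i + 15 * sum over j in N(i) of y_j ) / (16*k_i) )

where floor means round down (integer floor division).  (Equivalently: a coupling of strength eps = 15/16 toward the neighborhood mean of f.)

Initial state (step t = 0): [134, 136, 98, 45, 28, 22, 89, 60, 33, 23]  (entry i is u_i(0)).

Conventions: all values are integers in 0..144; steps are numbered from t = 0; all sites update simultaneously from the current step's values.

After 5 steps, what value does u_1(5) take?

Answer: u_1(5) = 62

Derivation:
t=0: [134, 136, 98, 45, 28, 22, 89, 60, 33, 23]
t=1: [45, 67, 68, 93, 84, 95, 94, 103, 93, 59]
t=2: [120, 115, 118, 121, 112, 116, 106, 111, 110, 110]
t=3: [83, 71, 73, 78, 72, 90, 83, 92, 88, 79]
t=4: [123, 122, 123, 123, 119, 122, 115, 119, 118, 119]
t=5: [67, 62, 62, 66, 63, 74, 68, 76, 71, 67]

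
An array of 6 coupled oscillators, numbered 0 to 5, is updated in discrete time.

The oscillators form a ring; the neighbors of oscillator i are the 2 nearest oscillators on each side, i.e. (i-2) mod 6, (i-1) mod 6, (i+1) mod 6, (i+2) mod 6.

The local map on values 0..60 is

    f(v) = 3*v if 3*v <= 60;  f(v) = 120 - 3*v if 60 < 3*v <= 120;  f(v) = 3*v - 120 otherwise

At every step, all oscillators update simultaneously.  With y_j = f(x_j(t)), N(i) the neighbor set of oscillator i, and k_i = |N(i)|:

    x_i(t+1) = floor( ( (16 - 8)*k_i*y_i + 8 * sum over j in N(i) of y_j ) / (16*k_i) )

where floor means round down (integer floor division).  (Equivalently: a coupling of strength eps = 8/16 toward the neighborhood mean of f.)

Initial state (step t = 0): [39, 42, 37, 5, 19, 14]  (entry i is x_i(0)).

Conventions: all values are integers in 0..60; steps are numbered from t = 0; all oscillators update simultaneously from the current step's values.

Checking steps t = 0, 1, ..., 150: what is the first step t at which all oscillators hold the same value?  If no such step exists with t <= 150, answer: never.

Answer: 15
Key observation: Synchronization is absorbing here: once all oscillators are equal they stay equal, and step 15 is the first all-equal step.

Derivation:
t=0: [39, 42, 37, 5, 19, 14]  (not all equal)
t=1: [15, 11, 14, 21, 37, 31]  (not all equal)
t=2: [36, 37, 39, 42, 25, 31]  (not all equal)
t=3: [16, 10, 10, 13, 28, 22]  (not all equal)
t=4: [42, 36, 34, 38, 39, 46]  (not all equal)
t=5: [9, 12, 12, 9, 7, 12]  (not all equal)
t=6: [29, 33, 31, 29, 26, 31]  (not all equal)
t=7: [31, 25, 29, 31, 36, 29]  (not all equal)
t=8: [28, 37, 30, 28, 21, 30]  (not all equal)
t=9: [33, 21, 32, 33, 45, 32]  (not all equal)
t=10: [25, 39, 26, 25, 18, 26]  (not all equal)
t=11: [40, 23, 39, 40, 48, 39]  (not all equal)
t=12: [10, 26, 10, 10, 12, 10]  (not all equal)
t=13: [32, 36, 32, 32, 33, 32]  (not all equal)
t=14: [22, 18, 22, 22, 22, 22]  (not all equal)
t=15: [54, 54, 54, 54, 54, 54]  (all equal)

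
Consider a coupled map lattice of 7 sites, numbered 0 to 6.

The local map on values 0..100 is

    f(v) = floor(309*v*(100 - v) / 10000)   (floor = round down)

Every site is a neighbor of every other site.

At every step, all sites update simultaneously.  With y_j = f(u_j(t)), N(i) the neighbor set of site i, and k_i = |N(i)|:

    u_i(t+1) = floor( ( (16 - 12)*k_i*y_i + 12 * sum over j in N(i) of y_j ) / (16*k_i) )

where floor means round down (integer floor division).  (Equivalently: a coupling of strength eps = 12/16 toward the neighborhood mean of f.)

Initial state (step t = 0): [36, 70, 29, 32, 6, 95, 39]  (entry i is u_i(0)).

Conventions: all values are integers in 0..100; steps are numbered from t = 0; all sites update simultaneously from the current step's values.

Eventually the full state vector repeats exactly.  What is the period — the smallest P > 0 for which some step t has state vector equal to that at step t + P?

Answer: 2
Key observation: The state at step 2, [76, 76, 76, 76, 76, 76, 76], reappears at step 4 — and no state repeats earlier — so the cycle the system enters has period 2.

Derivation:
t=0: [36, 70, 29, 32, 6, 95, 39]
t=1: [55, 54, 54, 54, 48, 47, 55]
t=2: [76, 76, 76, 76, 76, 76, 76]
t=3: [56, 56, 56, 56, 56, 56, 56]
t=4: [76, 76, 76, 76, 76, 76, 76]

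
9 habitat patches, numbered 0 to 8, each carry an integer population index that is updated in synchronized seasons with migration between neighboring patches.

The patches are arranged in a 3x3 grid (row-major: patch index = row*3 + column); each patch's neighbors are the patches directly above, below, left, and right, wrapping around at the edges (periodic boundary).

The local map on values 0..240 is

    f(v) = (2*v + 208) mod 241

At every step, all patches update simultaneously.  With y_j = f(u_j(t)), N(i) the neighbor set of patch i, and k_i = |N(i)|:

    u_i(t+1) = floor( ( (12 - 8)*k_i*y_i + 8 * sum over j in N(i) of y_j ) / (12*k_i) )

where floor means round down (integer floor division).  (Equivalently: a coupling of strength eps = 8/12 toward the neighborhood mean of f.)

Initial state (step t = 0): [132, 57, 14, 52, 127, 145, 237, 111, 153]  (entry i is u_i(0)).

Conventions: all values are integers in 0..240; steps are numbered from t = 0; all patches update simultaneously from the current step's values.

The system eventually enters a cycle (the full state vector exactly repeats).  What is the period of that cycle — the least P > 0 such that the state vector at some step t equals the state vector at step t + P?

Answer: 5
Key observation: The state at step 60, [51, 51, 55, 53, 53, 57, 30, 30, 34], reappears at step 65 — and no state repeats earlier — so the cycle the system enters has period 5.

Derivation:
t=0: [132, 57, 14, 52, 127, 145, 237, 111, 153]
t=1: [175, 173, 138, 135, 133, 98, 153, 152, 117]
t=2: [82, 80, 86, 163, 161, 166, 101, 99, 104]
t=3: [124, 122, 128, 85, 83, 88, 143, 141, 146]
t=4: [168, 166, 172, 129, 127, 132, 67, 65, 70]
t=5: [96, 94, 99, 177, 175, 180, 115, 113, 118]
t=6: [152, 150, 155, 113, 111, 116, 171, 169, 174]
t=7: [63, 61, 66, 145, 143, 148, 82, 80, 85]
t=8: [86, 84, 89, 48, 46, 51, 105, 103, 108]
t=9: [133, 131, 136, 95, 93, 98, 152, 150, 155]
t=10: [186, 184, 189, 148, 146, 151, 85, 83, 88]
t=11: [92, 90, 95, 54, 52, 57, 111, 109, 114]
t=12: [145, 143, 148, 107, 105, 110, 164, 162, 167]
t=13: [50, 48, 53, 132, 130, 135, 69, 67, 72]
t=14: [101, 99, 104, 183, 181, 186, 120, 118, 123]
t=15: [162, 160, 165, 124, 122, 127, 181, 179, 184]
t=16: [84, 82, 87, 166, 164, 169, 103, 101, 106]
t=17: [128, 126, 131, 90, 88, 93, 147, 145, 150]
t=18: [176, 174, 179, 138, 136, 141, 75, 73, 78]
t=19: [72, 110, 75, 74, 112, 77, 91, 129, 94]
t=20: [131, 169, 134, 133, 171, 136, 150, 188, 153]
t=21: [169, 127, 172, 171, 129, 174, 108, 65, 111]
t=22: [111, 149, 114, 113, 151, 116, 130, 168, 133]
t=23: [169, 87, 172, 171, 89, 174, 188, 106, 191]
t=24: [84, 123, 87, 86, 125, 89, 103, 142, 106]
t=25: [156, 154, 159, 158, 156, 161, 134, 133, 137]
t=26: [71, 70, 34, 73, 72, 36, 130, 128, 93]
t=27: [116, 115, 79, 118, 117, 81, 175, 174, 138]
t=28: [166, 165, 129, 168, 167, 131, 105, 104, 68]
t=29: [106, 105, 149, 108, 107, 151, 125, 124, 168]
t=30: [159, 158, 82, 161, 160, 84, 178, 177, 101]
t=31: [65, 64, 108, 67, 66, 110, 84, 83, 127]
t=32: [118, 117, 161, 120, 119, 163, 137, 136, 180]
t=33: [143, 182, 106, 145, 184, 108, 122, 161, 85]
t=34: [86, 85, 130, 88, 87, 132, 105, 104, 149]
t=35: [160, 159, 164, 162, 161, 166, 139, 138, 143]
t=36: [40, 39, 44, 42, 41, 46, 19, 18, 23]
t=37: [41, 40, 45, 43, 42, 47, 20, 19, 24]
t=38: [43, 42, 47, 45, 44, 49, 22, 21, 26]
t=39: [47, 46, 51, 49, 48, 53, 26, 25, 30]
t=40: [55, 54, 59, 57, 56, 61, 34, 33, 38]
t=41: [71, 70, 75, 73, 72, 77, 50, 49, 54]
t=42: [103, 102, 107, 105, 104, 109, 82, 81, 86]
t=43: [167, 166, 171, 169, 168, 173, 146, 145, 150]
t=44: [54, 53, 58, 56, 55, 60, 33, 32, 37]
t=45: [69, 68, 73, 71, 70, 75, 48, 47, 52]
t=46: [99, 98, 103, 101, 100, 105, 78, 77, 82]
t=47: [159, 158, 163, 161, 160, 165, 138, 137, 142]
t=48: [38, 37, 42, 40, 39, 44, 17, 16, 21]
t=49: [37, 76, 41, 39, 78, 43, 56, 96, 60]
t=50: [62, 101, 66, 64, 103, 68, 81, 121, 85]
t=51: [112, 151, 116, 114, 153, 118, 131, 171, 135]
t=52: [172, 91, 176, 174, 93, 178, 191, 110, 195]
t=53: [91, 131, 95, 93, 133, 97, 110, 150, 114]
t=54: [170, 170, 174, 172, 172, 176, 149, 149, 153]
t=55: [61, 61, 65, 63, 63, 67, 40, 40, 44]
t=56: [84, 84, 88, 86, 86, 90, 63, 63, 67]
t=57: [130, 130, 134, 132, 132, 136, 109, 109, 113]
t=58: [222, 222, 226, 224, 224, 228, 201, 201, 205]
t=59: [165, 165, 169, 167, 167, 171, 144, 144, 148]
t=60: [51, 51, 55, 53, 53, 57, 30, 30, 34]
t=61: [64, 64, 68, 66, 66, 70, 43, 43, 47]
t=62: [90, 90, 94, 92, 92, 96, 69, 69, 73]
t=63: [142, 142, 146, 144, 144, 148, 121, 121, 125]
t=64: [45, 45, 49, 47, 47, 51, 144, 144, 148]
t=65: [51, 51, 55, 53, 53, 57, 30, 30, 34]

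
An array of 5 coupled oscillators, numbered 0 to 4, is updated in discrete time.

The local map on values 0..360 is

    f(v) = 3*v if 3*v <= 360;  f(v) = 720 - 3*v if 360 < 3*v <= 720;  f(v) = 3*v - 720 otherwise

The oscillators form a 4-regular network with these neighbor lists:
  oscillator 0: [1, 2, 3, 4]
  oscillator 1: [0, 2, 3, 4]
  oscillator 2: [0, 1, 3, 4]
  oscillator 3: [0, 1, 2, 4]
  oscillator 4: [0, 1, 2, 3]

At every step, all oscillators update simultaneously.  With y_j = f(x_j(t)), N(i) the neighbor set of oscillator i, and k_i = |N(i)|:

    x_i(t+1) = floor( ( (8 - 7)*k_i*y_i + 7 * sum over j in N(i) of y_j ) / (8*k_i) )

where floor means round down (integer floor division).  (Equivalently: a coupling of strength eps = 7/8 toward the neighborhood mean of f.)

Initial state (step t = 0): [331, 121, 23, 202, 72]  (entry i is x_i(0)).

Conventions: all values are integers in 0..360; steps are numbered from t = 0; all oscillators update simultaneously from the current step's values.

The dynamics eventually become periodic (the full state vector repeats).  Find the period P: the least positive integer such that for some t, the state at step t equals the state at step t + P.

Answer: 4
Key observation: The state at step 7, [27, 27, 27, 27, 27], reappears at step 11 — and no state repeats earlier — so the cycle the system enters has period 4.

Derivation:
t=0: [331, 121, 23, 202, 72]
t=1: [199, 191, 218, 214, 204]
t=2: [102, 100, 108, 106, 104]
t=3: [312, 313, 310, 311, 312]
t=4: [214, 214, 215, 214, 214]
t=5: [77, 77, 77, 77, 77]
t=6: [231, 231, 231, 231, 231]
t=7: [27, 27, 27, 27, 27]
t=8: [81, 81, 81, 81, 81]
t=9: [243, 243, 243, 243, 243]
t=10: [9, 9, 9, 9, 9]
t=11: [27, 27, 27, 27, 27]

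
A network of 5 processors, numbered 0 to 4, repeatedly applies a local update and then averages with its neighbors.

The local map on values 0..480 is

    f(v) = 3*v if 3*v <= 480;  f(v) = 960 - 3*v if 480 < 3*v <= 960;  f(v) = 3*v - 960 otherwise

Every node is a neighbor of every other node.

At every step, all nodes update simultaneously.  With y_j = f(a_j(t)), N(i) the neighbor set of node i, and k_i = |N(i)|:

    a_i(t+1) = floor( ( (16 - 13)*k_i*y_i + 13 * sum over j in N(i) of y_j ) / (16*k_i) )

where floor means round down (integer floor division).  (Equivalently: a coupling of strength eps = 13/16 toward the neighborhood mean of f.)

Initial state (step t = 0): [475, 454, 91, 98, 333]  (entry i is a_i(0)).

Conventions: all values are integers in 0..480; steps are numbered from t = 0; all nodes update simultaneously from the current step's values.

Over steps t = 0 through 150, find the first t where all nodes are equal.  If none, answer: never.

Answer: 2
Key observation: Synchronization is absorbing here: once all nodes are equal they stay equal, and step 2 is the first all-equal step.

Derivation:
t=0: [475, 454, 91, 98, 333]  (not all equal)
t=1: [291, 292, 294, 294, 298]  (not all equal)
t=2: [78, 78, 78, 78, 78]  (all equal)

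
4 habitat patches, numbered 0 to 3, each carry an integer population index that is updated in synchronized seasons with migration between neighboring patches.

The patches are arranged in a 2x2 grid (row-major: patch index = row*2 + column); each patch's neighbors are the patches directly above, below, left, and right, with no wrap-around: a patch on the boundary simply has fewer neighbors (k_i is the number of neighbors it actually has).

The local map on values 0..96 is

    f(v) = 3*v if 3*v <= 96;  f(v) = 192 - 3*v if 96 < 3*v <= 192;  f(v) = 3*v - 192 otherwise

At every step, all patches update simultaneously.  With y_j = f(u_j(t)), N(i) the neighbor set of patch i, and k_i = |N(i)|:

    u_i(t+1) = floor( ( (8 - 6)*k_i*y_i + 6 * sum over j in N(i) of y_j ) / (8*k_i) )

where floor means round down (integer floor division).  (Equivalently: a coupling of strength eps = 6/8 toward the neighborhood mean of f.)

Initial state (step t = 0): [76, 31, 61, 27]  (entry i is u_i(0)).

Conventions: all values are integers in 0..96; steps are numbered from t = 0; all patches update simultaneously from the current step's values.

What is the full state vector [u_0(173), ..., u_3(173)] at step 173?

Answer: [28, 19, 19, 28]
Key observation: The state at step 19, [30, 12, 12, 30], reappears at step 25: the system is in a cycle of period 6 from step 19 on.  Therefore the state at step 173 equals the state at step 19 + ((173 - 19) mod 6) = 23, which is [28, 19, 19, 28].

Derivation:
t=0: [76, 31, 61, 27]
t=1: [47, 67, 46, 58]
t=2: [36, 28, 39, 28]
t=3: [80, 84, 81, 80]
t=4: [53, 51, 48, 53]
t=5: [40, 34, 36, 40]
t=6: [83, 76, 75, 83]
t=7: [40, 51, 51, 40]
t=8: [47, 63, 63, 47]
t=9: [15, 39, 39, 15]
t=10: [67, 52, 52, 67]
t=11: [29, 15, 15, 29]
t=12: [55, 76, 76, 55]
t=13: [33, 29, 29, 33]
t=14: [88, 91, 91, 88]
t=15: [78, 74, 74, 78]
t=16: [33, 39, 39, 33]
t=17: [79, 88, 88, 79]
t=18: [65, 51, 51, 65]
t=19: [30, 12, 12, 30]
t=20: [49, 76, 76, 49]
t=21: [38, 42, 42, 38]
t=22: [69, 75, 75, 69]
t=23: [28, 19, 19, 28]
t=24: [63, 77, 77, 63]
t=25: [30, 12, 12, 30]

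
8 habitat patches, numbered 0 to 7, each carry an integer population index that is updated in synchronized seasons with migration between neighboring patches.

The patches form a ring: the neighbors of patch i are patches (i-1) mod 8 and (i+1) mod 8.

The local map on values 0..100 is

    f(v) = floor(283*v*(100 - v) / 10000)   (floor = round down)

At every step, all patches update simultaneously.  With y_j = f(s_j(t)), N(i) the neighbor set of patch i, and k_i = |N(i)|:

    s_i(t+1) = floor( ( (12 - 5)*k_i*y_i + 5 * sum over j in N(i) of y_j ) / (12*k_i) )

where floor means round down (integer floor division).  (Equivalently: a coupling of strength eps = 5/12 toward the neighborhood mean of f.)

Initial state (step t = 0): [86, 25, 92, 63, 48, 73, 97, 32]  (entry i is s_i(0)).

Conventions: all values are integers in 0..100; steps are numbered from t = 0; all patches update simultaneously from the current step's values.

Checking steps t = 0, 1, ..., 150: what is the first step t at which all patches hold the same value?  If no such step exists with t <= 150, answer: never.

Simulating step by step:
t=0: [86, 25, 92, 63, 48, 73, 97, 32]  (not all equal)
t=1: [43, 42, 36, 56, 65, 48, 28, 44]  (not all equal)
t=2: [68, 67, 66, 67, 66, 66, 62, 66]  (not all equal)
t=3: [61, 62, 62, 62, 62, 63, 64, 63]  (not all equal)
t=4: [66, 66, 66, 66, 65, 65, 65, 65]  (not all equal)
t=5: [63, 63, 63, 63, 63, 64, 64, 63]  (not all equal)
t=6: [65, 65, 65, 65, 65, 65, 65, 65]  (all equal)

Answer: 6
Key observation: Synchronization is absorbing here: once all patches are equal they stay equal, and step 6 is the first all-equal step.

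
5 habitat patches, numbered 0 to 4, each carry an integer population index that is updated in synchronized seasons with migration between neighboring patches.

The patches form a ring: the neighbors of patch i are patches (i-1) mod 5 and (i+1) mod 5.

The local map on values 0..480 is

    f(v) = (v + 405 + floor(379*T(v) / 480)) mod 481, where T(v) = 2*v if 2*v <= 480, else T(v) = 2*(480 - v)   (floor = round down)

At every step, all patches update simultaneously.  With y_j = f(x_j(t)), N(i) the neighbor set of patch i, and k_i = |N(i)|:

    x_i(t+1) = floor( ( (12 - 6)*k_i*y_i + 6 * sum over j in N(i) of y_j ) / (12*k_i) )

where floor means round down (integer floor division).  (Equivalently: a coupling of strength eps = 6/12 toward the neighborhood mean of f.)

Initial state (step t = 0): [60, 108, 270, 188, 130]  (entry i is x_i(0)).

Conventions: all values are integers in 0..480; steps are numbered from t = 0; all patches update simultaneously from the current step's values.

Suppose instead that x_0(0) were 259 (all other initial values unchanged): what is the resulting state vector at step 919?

Simulating step by step:
t=0: [259, 108, 270, 188, 130]
t=1: [140, 124, 174, 279, 244]
t=2: [218, 285, 256, 127, 110]
t=3: [63, 31, 97, 190, 167]
t=4: [132, 66, 191, 339, 302]
t=5: [162, 217, 232, 112, 80]
t=6: [203, 96, 74, 148, 203]
t=7: [378, 225, 176, 292, 411]
t=8: [348, 221, 202, 220, 345]
t=9: [243, 237, 227, 116, 123]
t=10: [103, 49, 83, 178, 191]
t=11: [211, 106, 177, 330, 351]
t=12: [402, 310, 241, 219, 358]
t=13: [348, 138, 37, 137, 351]
t=14: [429, 264, 148, 262, 428]
t=15: [337, 208, 176, 209, 337]
t=16: [118, 325, 419, 327, 119]
t=17: [174, 172, 225, 172, 174]
t=18: [370, 282, 195, 282, 370]
t=19: [359, 241, 231, 241, 359]
t=20: [370, 158, 49, 158, 370]
t=21: [433, 294, 190, 294, 433]
t=22: [330, 226, 222, 226, 330]
t=23: [13, 18, 20, 18, 13]
t=24: [441, 449, 453, 449, 441]
t=25: [424, 421, 420, 421, 424]
t=26: [436, 437, 438, 437, 436]
t=27: [428, 428, 428, 428, 428]
t=28: [434, 434, 434, 434, 434]
t=29: [430, 430, 430, 430, 430]
t=30: [432, 432, 432, 432, 432]
t=31: [431, 431, 431, 431, 431]
t=32: [432, 432, 432, 432, 432]

Answer: [431, 431, 431, 431, 431]
Key observation: The state at step 30, [432, 432, 432, 432, 432], reappears at step 32: the system is in a cycle of period 2 from step 30 on.  Therefore the state at step 919 equals the state at step 30 + ((919 - 30) mod 2) = 31, which is [431, 431, 431, 431, 431].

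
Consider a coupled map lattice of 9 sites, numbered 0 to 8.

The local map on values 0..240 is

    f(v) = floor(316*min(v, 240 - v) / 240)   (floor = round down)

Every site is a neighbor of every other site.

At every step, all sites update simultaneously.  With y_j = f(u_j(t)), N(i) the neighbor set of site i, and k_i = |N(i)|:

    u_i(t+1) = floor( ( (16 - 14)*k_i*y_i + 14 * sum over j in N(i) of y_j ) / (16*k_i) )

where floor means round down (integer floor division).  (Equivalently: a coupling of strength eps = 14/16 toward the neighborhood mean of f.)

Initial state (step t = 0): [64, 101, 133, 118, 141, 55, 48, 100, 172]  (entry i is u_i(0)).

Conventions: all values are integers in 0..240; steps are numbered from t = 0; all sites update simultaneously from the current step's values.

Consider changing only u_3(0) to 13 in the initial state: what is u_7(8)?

Simulating step by step:
t=0: [64, 101, 133, 13, 141, 55, 48, 100, 172]
t=1: [95, 95, 96, 94, 95, 94, 94, 95, 95]
t=2: [124, 124, 124, 124, 124, 124, 124, 124, 124]
t=3: [152, 152, 152, 152, 152, 152, 152, 152, 152]
t=4: [115, 115, 115, 115, 115, 115, 115, 115, 115]
t=5: [151, 151, 151, 151, 151, 151, 151, 151, 151]
t=6: [117, 117, 117, 117, 117, 117, 117, 117, 117]
t=7: [154, 154, 154, 154, 154, 154, 154, 154, 154]
t=8: [113, 113, 113, 113, 113, 113, 113, 113, 113]

Answer: u_7(8) = 113
Key observation: This trace re-runs the system from the modified initial state.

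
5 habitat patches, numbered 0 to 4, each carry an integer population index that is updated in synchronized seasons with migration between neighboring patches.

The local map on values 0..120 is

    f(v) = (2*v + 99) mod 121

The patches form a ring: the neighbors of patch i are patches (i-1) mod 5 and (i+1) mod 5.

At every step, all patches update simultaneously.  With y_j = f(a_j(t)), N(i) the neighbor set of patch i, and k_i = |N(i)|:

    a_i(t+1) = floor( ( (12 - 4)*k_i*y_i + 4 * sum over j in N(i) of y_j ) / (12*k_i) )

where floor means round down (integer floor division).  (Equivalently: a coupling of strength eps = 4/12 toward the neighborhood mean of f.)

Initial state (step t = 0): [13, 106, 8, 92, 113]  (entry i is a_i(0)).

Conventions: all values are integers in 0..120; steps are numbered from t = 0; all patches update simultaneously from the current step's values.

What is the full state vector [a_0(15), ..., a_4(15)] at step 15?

Simulating step by step:
t=0: [13, 106, 8, 92, 113]
t=1: [28, 65, 95, 60, 62]
t=2: [57, 85, 65, 90, 90]
t=3: [72, 51, 82, 48, 46]
t=4: [25, 57, 39, 64, 59]
t=5: [50, 75, 70, 96, 86]
t=6: [58, 37, 88, 57, 40]
t=7: [81, 55, 46, 76, 69]
t=8: [46, 73, 62, 37, 82]
t=9: [50, 30, 77, 55, 34]
t=10: [66, 40, 28, 68, 58]
t=11: [98, 62, 51, 97, 100]
t=12: [61, 90, 78, 56, 55]
t=13: [87, 43, 29, 76, 90]
t=14: [37, 53, 36, 18, 31]
t=15: [55, 73, 49, 24, 37]

Answer: [55, 73, 49, 24, 37]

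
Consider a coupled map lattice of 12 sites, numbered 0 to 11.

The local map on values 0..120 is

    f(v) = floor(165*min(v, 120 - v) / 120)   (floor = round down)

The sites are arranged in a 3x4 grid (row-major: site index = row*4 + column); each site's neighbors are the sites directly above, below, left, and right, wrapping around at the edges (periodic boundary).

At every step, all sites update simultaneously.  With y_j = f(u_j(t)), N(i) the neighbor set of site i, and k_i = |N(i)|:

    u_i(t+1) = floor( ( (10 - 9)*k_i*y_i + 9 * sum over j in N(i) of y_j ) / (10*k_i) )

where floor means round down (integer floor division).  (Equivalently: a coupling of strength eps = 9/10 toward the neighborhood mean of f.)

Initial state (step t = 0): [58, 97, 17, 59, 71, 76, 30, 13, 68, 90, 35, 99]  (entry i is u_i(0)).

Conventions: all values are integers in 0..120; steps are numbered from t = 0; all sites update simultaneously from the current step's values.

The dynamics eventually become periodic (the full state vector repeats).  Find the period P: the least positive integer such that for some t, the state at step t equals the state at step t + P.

Answer: 2
Key observation: The state at step 19, [78, 78, 78, 78, 78, 78, 78, 78, 78, 78, 78, 78], reappears at step 21 — and no state repeats earlier — so the cycle the system enters has period 2.

Derivation:
t=0: [58, 97, 17, 59, 71, 76, 30, 13, 68, 90, 35, 99]
t=1: [64, 48, 47, 41, 57, 46, 37, 50, 55, 51, 34, 51]
t=2: [69, 68, 55, 68, 71, 65, 59, 63, 73, 63, 61, 62]
t=3: [68, 74, 75, 75, 71, 74, 77, 74, 72, 73, 78, 74]
t=4: [64, 64, 60, 64, 65, 63, 60, 62, 66, 62, 61, 61]
t=5: [75, 78, 79, 79, 76, 78, 80, 78, 77, 77, 81, 78]
t=6: [58, 58, 55, 57, 58, 57, 55, 57, 59, 56, 56, 56]
t=7: [79, 77, 77, 77, 79, 77, 76, 77, 78, 78, 76, 78]
t=8: [57, 57, 59, 57, 57, 58, 59, 58, 56, 58, 58, 58]
t=9: [77, 79, 79, 79, 78, 79, 79, 79, 78, 78, 79, 78]
t=10: [56, 56, 56, 56, 57, 56, 56, 56, 57, 56, 56, 56]
t=11: [77, 77, 77, 77, 77, 77, 77, 77, 77, 77, 77, 77]
t=12: [59, 59, 59, 59, 59, 59, 59, 59, 59, 59, 59, 59]
t=13: [81, 81, 81, 81, 81, 81, 81, 81, 81, 81, 81, 81]
t=14: [53, 53, 53, 53, 53, 53, 53, 53, 53, 53, 53, 53]
t=15: [72, 72, 72, 72, 72, 72, 72, 72, 72, 72, 72, 72]
t=16: [66, 66, 66, 66, 66, 66, 66, 66, 66, 66, 66, 66]
t=17: [74, 74, 74, 74, 74, 74, 74, 74, 74, 74, 74, 74]
t=18: [63, 63, 63, 63, 63, 63, 63, 63, 63, 63, 63, 63]
t=19: [78, 78, 78, 78, 78, 78, 78, 78, 78, 78, 78, 78]
t=20: [57, 57, 57, 57, 57, 57, 57, 57, 57, 57, 57, 57]
t=21: [78, 78, 78, 78, 78, 78, 78, 78, 78, 78, 78, 78]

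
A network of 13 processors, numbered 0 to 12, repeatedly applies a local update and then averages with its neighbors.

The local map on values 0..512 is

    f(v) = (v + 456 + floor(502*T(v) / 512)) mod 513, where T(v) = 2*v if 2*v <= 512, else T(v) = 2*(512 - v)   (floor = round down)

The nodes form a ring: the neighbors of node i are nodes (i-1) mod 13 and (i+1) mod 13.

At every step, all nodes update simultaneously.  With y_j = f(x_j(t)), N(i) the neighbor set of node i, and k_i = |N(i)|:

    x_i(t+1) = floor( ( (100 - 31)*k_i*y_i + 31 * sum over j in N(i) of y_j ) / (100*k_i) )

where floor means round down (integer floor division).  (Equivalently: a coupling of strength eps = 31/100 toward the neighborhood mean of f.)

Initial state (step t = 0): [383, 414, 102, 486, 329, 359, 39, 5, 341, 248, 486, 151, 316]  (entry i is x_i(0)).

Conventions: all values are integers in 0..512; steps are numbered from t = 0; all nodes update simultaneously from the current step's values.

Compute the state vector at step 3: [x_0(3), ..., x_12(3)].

Simulating step by step:
t=0: [383, 414, 102, 486, 329, 359, 39, 5, 341, 248, 486, 151, 316]
t=1: [70, 72, 248, 386, 168, 88, 126, 349, 171, 203, 416, 363, 160]
t=2: [192, 156, 147, 137, 344, 257, 264, 186, 329, 96, 41, 128, 323]
t=3: [434, 416, 377, 314, 153, 172, 229, 386, 192, 184, 129, 251, 213]

Answer: [434, 416, 377, 314, 153, 172, 229, 386, 192, 184, 129, 251, 213]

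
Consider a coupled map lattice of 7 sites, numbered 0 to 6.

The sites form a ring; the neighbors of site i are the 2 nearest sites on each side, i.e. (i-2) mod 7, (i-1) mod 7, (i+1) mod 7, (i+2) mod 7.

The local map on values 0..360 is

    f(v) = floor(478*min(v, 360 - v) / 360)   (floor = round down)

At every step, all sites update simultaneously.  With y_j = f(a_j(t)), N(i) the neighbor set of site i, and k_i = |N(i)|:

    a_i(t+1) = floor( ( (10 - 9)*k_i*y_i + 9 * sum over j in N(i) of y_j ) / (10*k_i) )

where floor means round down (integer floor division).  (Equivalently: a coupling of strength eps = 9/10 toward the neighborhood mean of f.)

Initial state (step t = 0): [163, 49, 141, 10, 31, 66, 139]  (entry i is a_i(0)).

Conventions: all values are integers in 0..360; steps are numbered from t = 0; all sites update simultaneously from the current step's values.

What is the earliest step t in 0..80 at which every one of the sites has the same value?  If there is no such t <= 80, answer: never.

Answer: 7
Key observation: Synchronization is absorbing here: once all sites are equal they stay equal, and step 7 is the first all-equal step.

Derivation:
t=0: [163, 49, 141, 10, 31, 66, 139]  (not all equal)
t=1: [139, 141, 94, 86, 110, 110, 110]  (not all equal)
t=2: [154, 146, 154, 147, 133, 147, 163]  (not all equal)
t=3: [202, 203, 193, 192, 199, 197, 194]  (not all equal)
t=4: [215, 217, 214, 215, 219, 216, 212]  (not all equal)
t=5: [192, 192, 190, 190, 192, 191, 190]  (not all equal)
t=6: [224, 224, 223, 223, 224, 224, 223]  (not all equal)
t=7: [180, 180, 180, 180, 180, 180, 180]  (all equal)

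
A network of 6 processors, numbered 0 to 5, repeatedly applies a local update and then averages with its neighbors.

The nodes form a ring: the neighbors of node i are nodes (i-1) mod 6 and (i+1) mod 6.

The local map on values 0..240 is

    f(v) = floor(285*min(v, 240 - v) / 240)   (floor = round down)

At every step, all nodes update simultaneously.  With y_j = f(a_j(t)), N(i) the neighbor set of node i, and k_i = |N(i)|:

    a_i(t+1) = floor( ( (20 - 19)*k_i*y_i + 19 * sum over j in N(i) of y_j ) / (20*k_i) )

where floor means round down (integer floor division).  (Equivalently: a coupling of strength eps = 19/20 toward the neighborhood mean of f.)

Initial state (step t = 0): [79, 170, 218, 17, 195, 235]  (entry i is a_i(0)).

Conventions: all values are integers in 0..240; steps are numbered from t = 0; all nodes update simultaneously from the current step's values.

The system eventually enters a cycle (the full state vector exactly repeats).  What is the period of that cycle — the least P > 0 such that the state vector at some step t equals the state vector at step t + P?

Answer: 4
Key observation: The state at step 11, [138, 138, 138, 138, 138, 138], reappears at step 15 — and no state repeats earlier — so the cycle the system enters has period 4.

Derivation:
t=0: [79, 170, 218, 17, 195, 235]
t=1: [46, 60, 50, 38, 14, 69]
t=2: [74, 57, 58, 37, 60, 37]
t=3: [56, 76, 55, 68, 44, 77]
t=4: [89, 66, 84, 59, 83, 60]
t=5: [76, 100, 75, 97, 71, 99]
t=6: [116, 90, 115, 87, 114, 88]
t=7: [106, 134, 106, 133, 105, 134]
t=8: [125, 125, 125, 124, 125, 124]
t=9: [136, 136, 136, 136, 136, 136]
t=10: [123, 123, 123, 123, 123, 123]
t=11: [138, 138, 138, 138, 138, 138]
t=12: [121, 121, 121, 121, 121, 121]
t=13: [141, 141, 141, 141, 141, 141]
t=14: [117, 117, 117, 117, 117, 117]
t=15: [138, 138, 138, 138, 138, 138]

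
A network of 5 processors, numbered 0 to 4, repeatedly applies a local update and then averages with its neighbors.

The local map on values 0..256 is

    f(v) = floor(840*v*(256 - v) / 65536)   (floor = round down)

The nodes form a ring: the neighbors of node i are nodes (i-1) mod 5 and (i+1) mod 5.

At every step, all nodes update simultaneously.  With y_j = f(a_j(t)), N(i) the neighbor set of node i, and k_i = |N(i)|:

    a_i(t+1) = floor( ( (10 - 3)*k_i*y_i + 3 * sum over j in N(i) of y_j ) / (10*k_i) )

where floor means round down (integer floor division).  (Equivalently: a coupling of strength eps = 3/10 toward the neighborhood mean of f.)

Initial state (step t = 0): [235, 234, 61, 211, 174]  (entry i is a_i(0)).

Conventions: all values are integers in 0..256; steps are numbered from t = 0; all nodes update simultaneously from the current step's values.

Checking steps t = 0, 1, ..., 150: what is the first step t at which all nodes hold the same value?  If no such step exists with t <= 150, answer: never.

Answer: 10
Key observation: Synchronization is absorbing here: once all nodes are equal they stay equal, and step 10 is the first all-equal step.

Derivation:
t=0: [235, 234, 61, 211, 174]  (not all equal)
t=1: [81, 77, 134, 134, 155]  (not all equal)
t=2: [183, 181, 204, 207, 198]  (not all equal)
t=3: [167, 167, 139, 133, 148]  (not all equal)
t=4: [192, 192, 205, 208, 202]  (not all equal)
t=5: [154, 153, 136, 129, 139]  (not all equal)
t=6: [202, 202, 207, 208, 207]  (not all equal)
t=7: [137, 137, 130, 127, 130]  (not all equal)
t=8: [208, 208, 208, 209, 208]  (not all equal)
t=9: [127, 127, 126, 125, 126]  (not all equal)
t=10: [209, 209, 209, 209, 209]  (all equal)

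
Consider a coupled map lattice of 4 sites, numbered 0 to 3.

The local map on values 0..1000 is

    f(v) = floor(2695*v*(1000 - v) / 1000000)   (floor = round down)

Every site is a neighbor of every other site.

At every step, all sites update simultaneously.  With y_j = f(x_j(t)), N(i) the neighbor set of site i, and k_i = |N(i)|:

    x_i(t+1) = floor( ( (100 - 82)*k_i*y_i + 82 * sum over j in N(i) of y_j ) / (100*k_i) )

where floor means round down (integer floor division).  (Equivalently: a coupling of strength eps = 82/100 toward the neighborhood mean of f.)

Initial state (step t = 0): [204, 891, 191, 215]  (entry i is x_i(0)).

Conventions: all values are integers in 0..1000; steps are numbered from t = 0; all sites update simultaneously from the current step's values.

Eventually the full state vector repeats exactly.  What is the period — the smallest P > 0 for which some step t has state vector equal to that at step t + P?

Simulating step by step:
t=0: [204, 891, 191, 215]
t=1: [387, 404, 389, 386]
t=2: [641, 640, 641, 641]
t=3: [620, 620, 620, 620]
t=4: [634, 634, 634, 634]
t=5: [625, 625, 625, 625]
t=6: [631, 631, 631, 631]
t=7: [627, 627, 627, 627]
t=8: [630, 630, 630, 630]
t=9: [628, 628, 628, 628]
t=10: [629, 629, 629, 629]
t=11: [628, 628, 628, 628]

Answer: 2
Key observation: The state at step 9, [628, 628, 628, 628], reappears at step 11 — and no state repeats earlier — so the cycle the system enters has period 2.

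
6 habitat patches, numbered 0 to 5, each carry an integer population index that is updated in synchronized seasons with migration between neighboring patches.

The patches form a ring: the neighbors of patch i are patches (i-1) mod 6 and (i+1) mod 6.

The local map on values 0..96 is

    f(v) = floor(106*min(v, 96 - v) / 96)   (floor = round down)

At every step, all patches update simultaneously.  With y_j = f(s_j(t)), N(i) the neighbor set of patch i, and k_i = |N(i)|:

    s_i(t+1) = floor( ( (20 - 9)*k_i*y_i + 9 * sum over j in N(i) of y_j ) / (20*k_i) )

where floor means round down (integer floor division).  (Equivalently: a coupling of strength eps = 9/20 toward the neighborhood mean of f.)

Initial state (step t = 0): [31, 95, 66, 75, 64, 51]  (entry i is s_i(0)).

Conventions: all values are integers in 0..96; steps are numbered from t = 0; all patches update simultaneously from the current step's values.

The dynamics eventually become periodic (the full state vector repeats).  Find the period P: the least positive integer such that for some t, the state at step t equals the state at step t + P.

Answer: 4
Key observation: The state at step 16, [53, 52, 51, 51, 52, 53], reappears at step 20 — and no state repeats earlier — so the cycle the system enters has period 4.

Derivation:
t=0: [31, 95, 66, 75, 64, 51]
t=1: [29, 15, 23, 27, 35, 42]
t=2: [31, 21, 23, 30, 37, 41]
t=3: [34, 25, 26, 32, 39, 41]
t=4: [36, 29, 29, 35, 41, 42]
t=5: [39, 33, 33, 38, 43, 44]
t=6: [42, 37, 37, 41, 45, 46]
t=7: [45, 41, 41, 44, 48, 48]
t=8: [49, 45, 45, 48, 51, 52]
t=9: [49, 49, 49, 51, 49, 48]
t=10: [51, 51, 50, 49, 51, 52]
t=11: [48, 49, 50, 50, 49, 48]
t=12: [52, 51, 50, 50, 51, 52]
t=13: [48, 49, 49, 49, 49, 48]
t=14: [52, 51, 51, 51, 51, 52]
t=15: [48, 48, 49, 49, 48, 48]
t=16: [53, 52, 51, 51, 52, 53]
t=17: [47, 48, 48, 48, 48, 47]
t=18: [51, 52, 53, 53, 52, 51]
t=19: [48, 48, 47, 47, 48, 48]
t=20: [53, 52, 51, 51, 52, 53]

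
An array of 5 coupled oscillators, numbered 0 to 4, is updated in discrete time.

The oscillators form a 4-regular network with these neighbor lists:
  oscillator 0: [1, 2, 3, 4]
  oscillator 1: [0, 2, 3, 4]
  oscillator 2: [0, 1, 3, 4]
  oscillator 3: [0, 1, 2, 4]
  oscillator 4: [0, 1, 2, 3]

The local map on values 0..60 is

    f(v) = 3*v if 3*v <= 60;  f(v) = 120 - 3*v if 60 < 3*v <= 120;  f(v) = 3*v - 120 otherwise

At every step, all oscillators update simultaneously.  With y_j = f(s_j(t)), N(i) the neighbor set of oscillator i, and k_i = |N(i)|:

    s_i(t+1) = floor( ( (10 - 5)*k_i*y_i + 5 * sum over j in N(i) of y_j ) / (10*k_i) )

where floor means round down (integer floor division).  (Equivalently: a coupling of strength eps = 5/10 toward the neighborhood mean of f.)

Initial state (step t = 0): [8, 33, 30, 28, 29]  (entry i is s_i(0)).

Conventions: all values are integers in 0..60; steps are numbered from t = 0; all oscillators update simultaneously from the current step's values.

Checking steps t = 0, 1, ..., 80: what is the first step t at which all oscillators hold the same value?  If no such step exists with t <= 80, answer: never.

Simulating step by step:
t=0: [8, 33, 30, 28, 29]  (not all equal)
t=1: [27, 25, 29, 31, 30]  (not all equal)
t=2: [36, 38, 34, 31, 33]  (not all equal)
t=3: [15, 12, 17, 20, 18]  (not all equal)
t=4: [47, 44, 49, 53, 51]  (not all equal)
t=5: [24, 21, 26, 31, 28]  (not all equal)
t=6: [44, 47, 42, 36, 39]  (not all equal)
t=7: [11, 14, 9, 11, 7]  (not all equal)
t=8: [31, 35, 29, 31, 27]  (not all equal)
t=9: [27, 23, 30, 27, 32]  (not all equal)
t=10: [37, 42, 34, 37, 31]  (not all equal)
t=11: [12, 10, 15, 12, 18]  (not all equal)
t=12: [38, 36, 42, 38, 45]  (not all equal)
t=13: [7, 10, 7, 7, 11]  (not all equal)
t=14: [23, 27, 23, 23, 28]  (not all equal)
t=15: [47, 43, 47, 47, 42]  (not all equal)
t=16: [17, 13, 17, 17, 12]  (not all equal)
t=17: [47, 43, 47, 47, 42]  (not all equal)

Answer: never
Key observation: The state at step 15 reappears at step 17 — the system is in a cycle of period 2 from step 15 on.  No step 0..17 is synchronized, and the cycle repeats forever, so no step up to 80 (or ever) has all oscillators equal.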